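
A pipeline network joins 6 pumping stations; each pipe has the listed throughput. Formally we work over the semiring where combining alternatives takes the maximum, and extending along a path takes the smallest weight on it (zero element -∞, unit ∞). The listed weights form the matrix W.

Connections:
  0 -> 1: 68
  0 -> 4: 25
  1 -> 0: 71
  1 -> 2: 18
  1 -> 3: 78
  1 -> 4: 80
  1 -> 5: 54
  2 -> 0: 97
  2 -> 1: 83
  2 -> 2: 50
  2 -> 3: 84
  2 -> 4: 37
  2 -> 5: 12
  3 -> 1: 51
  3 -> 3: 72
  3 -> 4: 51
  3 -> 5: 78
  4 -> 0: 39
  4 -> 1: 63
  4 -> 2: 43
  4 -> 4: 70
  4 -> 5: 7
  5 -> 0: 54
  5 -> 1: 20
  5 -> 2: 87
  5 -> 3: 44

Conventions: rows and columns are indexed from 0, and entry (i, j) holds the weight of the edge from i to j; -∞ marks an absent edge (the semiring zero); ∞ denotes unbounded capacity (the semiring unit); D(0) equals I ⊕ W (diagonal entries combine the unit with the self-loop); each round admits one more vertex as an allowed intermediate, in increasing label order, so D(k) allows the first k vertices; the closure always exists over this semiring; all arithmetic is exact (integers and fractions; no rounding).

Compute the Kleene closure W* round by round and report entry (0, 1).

D(0):
  [∞, 68, -∞, -∞, 25, -∞]
  [71, ∞, 18, 78, 80, 54]
  [97, 83, ∞, 84, 37, 12]
  [-∞, 51, -∞, ∞, 51, 78]
  [39, 63, 43, -∞, ∞, 7]
  [54, 20, 87, 44, -∞, ∞]
D(1):
  [∞, 68, -∞, -∞, 25, -∞]
  [71, ∞, 18, 78, 80, 54]
  [97, 83, ∞, 84, 37, 12]
  [-∞, 51, -∞, ∞, 51, 78]
  [39, 63, 43, -∞, ∞, 7]
  [54, 54, 87, 44, 25, ∞]
D(2):
  [∞, 68, 18, 68, 68, 54]
  [71, ∞, 18, 78, 80, 54]
  [97, 83, ∞, 84, 80, 54]
  [51, 51, 18, ∞, 51, 78]
  [63, 63, 43, 63, ∞, 54]
  [54, 54, 87, 54, 54, ∞]
D(3):
  [∞, 68, 18, 68, 68, 54]
  [71, ∞, 18, 78, 80, 54]
  [97, 83, ∞, 84, 80, 54]
  [51, 51, 18, ∞, 51, 78]
  [63, 63, 43, 63, ∞, 54]
  [87, 83, 87, 84, 80, ∞]
D(4):
  [∞, 68, 18, 68, 68, 68]
  [71, ∞, 18, 78, 80, 78]
  [97, 83, ∞, 84, 80, 78]
  [51, 51, 18, ∞, 51, 78]
  [63, 63, 43, 63, ∞, 63]
  [87, 83, 87, 84, 80, ∞]
D(5):
  [∞, 68, 43, 68, 68, 68]
  [71, ∞, 43, 78, 80, 78]
  [97, 83, ∞, 84, 80, 78]
  [51, 51, 43, ∞, 51, 78]
  [63, 63, 43, 63, ∞, 63]
  [87, 83, 87, 84, 80, ∞]
D(6):
  [∞, 68, 68, 68, 68, 68]
  [78, ∞, 78, 78, 80, 78]
  [97, 83, ∞, 84, 80, 78]
  [78, 78, 78, ∞, 78, 78]
  [63, 63, 63, 63, ∞, 63]
  [87, 83, 87, 84, 80, ∞]
Answer: W*[0][1] = 68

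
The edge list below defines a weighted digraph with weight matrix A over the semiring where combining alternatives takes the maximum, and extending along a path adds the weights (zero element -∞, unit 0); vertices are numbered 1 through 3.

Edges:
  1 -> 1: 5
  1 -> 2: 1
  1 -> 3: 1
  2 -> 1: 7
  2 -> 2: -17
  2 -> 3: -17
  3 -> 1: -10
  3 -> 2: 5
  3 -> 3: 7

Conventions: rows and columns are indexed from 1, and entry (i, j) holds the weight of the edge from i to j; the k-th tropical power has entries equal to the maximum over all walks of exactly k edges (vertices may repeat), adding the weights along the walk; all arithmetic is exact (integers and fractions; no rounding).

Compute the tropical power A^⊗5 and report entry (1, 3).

A^⊗2:
  [10, 6, 8]
  [12, 8, 8]
  [12, 12, 14]
A^⊗3:
  [15, 13, 15]
  [17, 13, 15]
  [19, 19, 21]
A^⊗4:
  [20, 20, 22]
  [22, 20, 22]
  [26, 26, 28]
A^⊗5:
  [27, 27, 29]
  [27, 27, 29]
  [33, 33, 35]
Key observation: the optimum is the walk 1->3->3->3->3->3, with weight 1 + 7 + 7 + 7 + 7 = 29.
Optimal value attained by: walk 1->3->3->3->3->3.
Answer: (A^⊗5)[1][3] = 29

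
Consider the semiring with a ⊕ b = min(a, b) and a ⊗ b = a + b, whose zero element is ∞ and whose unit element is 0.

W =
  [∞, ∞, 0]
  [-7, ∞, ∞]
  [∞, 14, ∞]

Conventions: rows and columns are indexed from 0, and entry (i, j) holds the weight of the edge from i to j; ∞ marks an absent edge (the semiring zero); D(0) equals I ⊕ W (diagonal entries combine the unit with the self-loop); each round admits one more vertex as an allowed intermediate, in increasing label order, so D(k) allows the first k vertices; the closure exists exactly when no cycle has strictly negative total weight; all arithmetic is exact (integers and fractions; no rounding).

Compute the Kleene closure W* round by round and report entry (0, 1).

D(0):
  [0, ∞, 0]
  [-7, 0, ∞]
  [∞, 14, 0]
D(1):
  [0, ∞, 0]
  [-7, 0, -7]
  [∞, 14, 0]
D(2):
  [0, ∞, 0]
  [-7, 0, -7]
  [7, 14, 0]
D(3):
  [0, 14, 0]
  [-7, 0, -7]
  [7, 14, 0]
Answer: W*[0][1] = 14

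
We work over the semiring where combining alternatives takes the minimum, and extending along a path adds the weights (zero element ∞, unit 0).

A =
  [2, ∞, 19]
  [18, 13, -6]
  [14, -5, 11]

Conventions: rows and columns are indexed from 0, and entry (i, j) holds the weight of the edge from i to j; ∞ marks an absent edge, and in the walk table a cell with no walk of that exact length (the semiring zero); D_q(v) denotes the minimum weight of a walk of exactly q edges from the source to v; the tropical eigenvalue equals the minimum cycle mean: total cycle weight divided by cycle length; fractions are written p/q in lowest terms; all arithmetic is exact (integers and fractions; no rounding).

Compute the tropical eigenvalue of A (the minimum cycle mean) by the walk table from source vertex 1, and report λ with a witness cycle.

q=0: [∞, 0, ∞]
q=1: [18, 13, -6]
q=2: [8, -11, 5]
q=3: [7, 0, -17]
Optimal cycle mean attained by: cycle 1->2->1, total (-6) + (-5), length 2.
Answer: λ = -11/2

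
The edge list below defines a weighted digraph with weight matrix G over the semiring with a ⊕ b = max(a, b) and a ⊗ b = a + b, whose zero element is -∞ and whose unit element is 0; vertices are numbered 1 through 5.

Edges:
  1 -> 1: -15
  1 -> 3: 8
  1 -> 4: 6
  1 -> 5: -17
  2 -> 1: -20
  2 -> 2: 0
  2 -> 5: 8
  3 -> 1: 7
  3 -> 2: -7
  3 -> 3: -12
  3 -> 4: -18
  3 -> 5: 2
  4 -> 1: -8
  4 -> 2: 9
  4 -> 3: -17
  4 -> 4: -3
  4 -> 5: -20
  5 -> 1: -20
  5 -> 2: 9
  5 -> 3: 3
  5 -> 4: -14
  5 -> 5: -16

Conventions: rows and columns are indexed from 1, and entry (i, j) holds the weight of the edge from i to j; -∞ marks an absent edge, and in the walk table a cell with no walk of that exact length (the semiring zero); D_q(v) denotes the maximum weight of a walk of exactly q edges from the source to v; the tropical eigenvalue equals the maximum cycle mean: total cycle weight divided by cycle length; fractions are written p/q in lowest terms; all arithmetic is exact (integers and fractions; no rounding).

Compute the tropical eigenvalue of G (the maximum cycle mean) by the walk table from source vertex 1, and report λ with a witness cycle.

q=0: [0, -∞, -∞, -∞, -∞]
q=1: [-15, -∞, 8, 6, -17]
q=2: [15, 15, -4, 3, 10]
q=3: [3, 19, 23, 21, 23]
q=4: [30, 32, 26, 18, 27]
q=5: [33, 36, 38, 36, 40]
Optimal cycle mean attained by: cycle 2->5->2, total 8 + 9, length 2.
Answer: λ = 17/2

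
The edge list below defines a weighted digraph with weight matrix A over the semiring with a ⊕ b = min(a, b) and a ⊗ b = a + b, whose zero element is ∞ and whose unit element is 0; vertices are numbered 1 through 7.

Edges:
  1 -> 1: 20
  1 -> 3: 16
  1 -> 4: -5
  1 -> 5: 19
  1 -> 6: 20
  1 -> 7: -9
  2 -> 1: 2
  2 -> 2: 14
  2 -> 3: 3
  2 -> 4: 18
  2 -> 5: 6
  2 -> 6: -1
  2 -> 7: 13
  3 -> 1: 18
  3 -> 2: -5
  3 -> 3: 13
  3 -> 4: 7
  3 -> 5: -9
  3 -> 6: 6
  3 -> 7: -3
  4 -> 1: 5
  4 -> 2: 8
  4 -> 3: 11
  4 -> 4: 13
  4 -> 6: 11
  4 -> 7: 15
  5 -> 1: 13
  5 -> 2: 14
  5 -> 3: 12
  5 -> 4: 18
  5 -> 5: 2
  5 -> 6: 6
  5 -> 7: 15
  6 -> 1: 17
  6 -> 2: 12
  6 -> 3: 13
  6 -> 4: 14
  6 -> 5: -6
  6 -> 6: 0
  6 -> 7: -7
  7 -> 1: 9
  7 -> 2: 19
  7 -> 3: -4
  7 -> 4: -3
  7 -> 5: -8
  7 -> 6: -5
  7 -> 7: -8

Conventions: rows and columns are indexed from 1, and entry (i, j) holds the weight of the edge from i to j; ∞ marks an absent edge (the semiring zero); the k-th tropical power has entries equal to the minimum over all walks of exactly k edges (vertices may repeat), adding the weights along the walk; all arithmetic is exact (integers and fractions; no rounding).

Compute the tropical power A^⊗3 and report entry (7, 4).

A^⊗2:
  [0, 3, -13, -12, -17, -14, -17]
  [16, -2, 9, -3, -7, -1, -8]
  [-3, 5, -7, -6, -11, -8, -11]
  [10, 6, 11, 0, 2, 7, -4]
  [15, 7, 11, 8, 0, 6, -1]
  [2, 8, -11, -10, -15, -12, -15]
  [1, -9, -12, -11, -16, -13, -16]
A^⊗3:
  [-8, -18, -21, -20, -25, -22, -25]
  [0, 4, -12, -11, -16, -13, -16]
  [-2, -12, -15, -14, -19, -16, -19]
  [5, 6, -8, -7, -12, -9, -12]
  [8, 6, -5, -4, -9, -6, -9]
  [-6, -16, -19, -18, -23, -20, -23]
  [-7, -17, -20, -19, -24, -21, -24]
Key observation: the optimum is the walk 7->7->7->4, with weight (-8) + (-8) + (-3) = -19.
Optimal value attained by: walk 7->7->7->4.
Answer: (A^⊗3)[7][4] = -19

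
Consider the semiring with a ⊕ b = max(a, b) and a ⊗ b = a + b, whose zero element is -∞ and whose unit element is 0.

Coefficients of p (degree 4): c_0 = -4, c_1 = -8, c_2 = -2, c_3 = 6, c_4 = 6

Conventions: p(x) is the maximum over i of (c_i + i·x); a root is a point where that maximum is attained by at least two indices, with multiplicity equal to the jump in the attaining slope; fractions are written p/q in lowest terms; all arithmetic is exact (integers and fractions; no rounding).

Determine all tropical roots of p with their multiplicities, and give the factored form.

hull edge (i=0, c=-4) to (i=3, c=6): slope 10/3, span 3
hull edge (i=3, c=6) to (i=4, c=6): slope 0, span 1
Factored form: p(x) = 6 ⊗ (x ⊕ (-10/3)) ⊗ (x ⊕ (-10/3)) ⊗ (x ⊕ (-10/3)) ⊗ (x ⊕ 0)
Answer: roots = -10/3 (mult 3), 0 (mult 1)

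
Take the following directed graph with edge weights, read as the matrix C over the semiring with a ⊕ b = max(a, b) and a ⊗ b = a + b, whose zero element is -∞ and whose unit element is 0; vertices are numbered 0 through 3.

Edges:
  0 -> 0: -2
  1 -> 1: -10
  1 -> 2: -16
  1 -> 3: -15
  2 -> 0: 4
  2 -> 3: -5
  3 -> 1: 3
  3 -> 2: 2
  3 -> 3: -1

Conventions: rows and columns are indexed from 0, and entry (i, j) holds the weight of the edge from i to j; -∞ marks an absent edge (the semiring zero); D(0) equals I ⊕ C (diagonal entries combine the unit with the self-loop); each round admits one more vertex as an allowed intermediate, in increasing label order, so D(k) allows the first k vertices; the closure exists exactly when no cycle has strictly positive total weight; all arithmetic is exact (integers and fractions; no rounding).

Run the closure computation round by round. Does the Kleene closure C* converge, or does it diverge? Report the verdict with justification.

D(0):
  [0, -∞, -∞, -∞]
  [-∞, 0, -16, -15]
  [4, -∞, 0, -5]
  [-∞, 3, 2, 0]
D(1):
  [0, -∞, -∞, -∞]
  [-∞, 0, -16, -15]
  [4, -∞, 0, -5]
  [-∞, 3, 2, 0]
D(2):
  [0, -∞, -∞, -∞]
  [-∞, 0, -16, -15]
  [4, -∞, 0, -5]
  [-∞, 3, 2, 0]
D(3):
  [0, -∞, -∞, -∞]
  [-12, 0, -16, -15]
  [4, -∞, 0, -5]
  [6, 3, 2, 0]
D(4):
  [0, -∞, -∞, -∞]
  [-9, 0, -13, -15]
  [4, -2, 0, -5]
  [6, 3, 2, 0]
Key observation: every diagonal entry stays at the unit through all rounds, so no improving cycle exists.
Answer: CONVERGES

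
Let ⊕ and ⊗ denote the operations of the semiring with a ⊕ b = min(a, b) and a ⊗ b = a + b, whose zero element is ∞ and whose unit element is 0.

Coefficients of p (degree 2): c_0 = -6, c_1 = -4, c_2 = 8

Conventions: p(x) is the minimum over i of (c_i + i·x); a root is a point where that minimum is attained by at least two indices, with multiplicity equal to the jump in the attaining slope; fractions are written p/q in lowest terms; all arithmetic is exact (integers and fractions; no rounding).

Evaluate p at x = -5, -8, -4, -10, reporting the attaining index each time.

p(-5) = min(-6+0·(-5)=-6, -4+1·(-5)=-9, 8+2·(-5)=-2) = -9 (attained by i=1)
p(-8) = min(-6+0·(-8)=-6, -4+1·(-8)=-12, 8+2·(-8)=-8) = -12 (attained by i=1)
p(-4) = min(-6+0·(-4)=-6, -4+1·(-4)=-8, 8+2·(-4)=0) = -8 (attained by i=1)
p(-10) = min(-6+0·(-10)=-6, -4+1·(-10)=-14, 8+2·(-10)=-12) = -14 (attained by i=1)
Answer: p(-5) = -9; p(-8) = -12; p(-4) = -8; p(-10) = -14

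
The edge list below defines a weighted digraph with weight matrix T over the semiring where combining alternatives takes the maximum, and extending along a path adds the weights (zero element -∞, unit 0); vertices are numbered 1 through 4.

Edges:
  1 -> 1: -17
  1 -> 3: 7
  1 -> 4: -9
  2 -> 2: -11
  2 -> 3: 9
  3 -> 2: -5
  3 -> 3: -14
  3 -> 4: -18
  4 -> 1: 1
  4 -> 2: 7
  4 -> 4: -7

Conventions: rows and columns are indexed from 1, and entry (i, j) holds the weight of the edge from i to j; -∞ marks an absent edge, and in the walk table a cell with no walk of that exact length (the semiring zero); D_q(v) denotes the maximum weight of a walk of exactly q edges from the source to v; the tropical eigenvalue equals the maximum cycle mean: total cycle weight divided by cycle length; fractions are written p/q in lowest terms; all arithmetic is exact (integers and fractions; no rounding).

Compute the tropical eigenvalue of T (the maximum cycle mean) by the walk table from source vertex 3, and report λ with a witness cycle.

q=0: [-∞, -∞, 0, -∞]
q=1: [-∞, -5, -14, -18]
q=2: [-17, -11, 4, -25]
q=3: [-24, -1, -2, -14]
q=4: [-13, -7, 8, -20]
Optimal cycle mean attained by: cycle 2->3->2, total 9 + (-5), length 2.
Answer: λ = 2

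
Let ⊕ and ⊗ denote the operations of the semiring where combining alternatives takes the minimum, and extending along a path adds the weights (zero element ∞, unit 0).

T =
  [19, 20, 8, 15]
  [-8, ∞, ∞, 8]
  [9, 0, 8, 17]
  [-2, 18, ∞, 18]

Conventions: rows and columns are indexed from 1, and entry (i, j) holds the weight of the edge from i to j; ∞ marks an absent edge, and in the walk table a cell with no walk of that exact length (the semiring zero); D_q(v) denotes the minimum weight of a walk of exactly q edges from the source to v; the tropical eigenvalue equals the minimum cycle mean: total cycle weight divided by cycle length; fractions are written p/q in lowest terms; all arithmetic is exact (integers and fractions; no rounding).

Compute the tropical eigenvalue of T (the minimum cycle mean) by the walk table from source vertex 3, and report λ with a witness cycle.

q=0: [∞, ∞, 0, ∞]
q=1: [9, 0, 8, 17]
q=2: [-8, 8, 16, 8]
q=3: [0, 12, 0, 7]
q=4: [4, 0, 8, 15]
Optimal cycle mean attained by: cycle 1->3->2->1, total 8 + 0 + (-8), length 3.
Answer: λ = 0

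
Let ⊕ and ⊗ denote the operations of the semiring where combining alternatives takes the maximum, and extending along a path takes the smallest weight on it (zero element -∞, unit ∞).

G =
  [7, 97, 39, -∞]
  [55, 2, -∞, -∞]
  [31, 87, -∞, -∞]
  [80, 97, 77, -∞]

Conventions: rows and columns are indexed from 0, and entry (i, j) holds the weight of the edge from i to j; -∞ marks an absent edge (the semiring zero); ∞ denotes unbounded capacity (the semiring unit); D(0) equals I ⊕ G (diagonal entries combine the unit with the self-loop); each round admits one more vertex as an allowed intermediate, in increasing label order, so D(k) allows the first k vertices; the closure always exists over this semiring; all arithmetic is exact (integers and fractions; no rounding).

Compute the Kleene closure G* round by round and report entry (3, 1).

D(0):
  [∞, 97, 39, -∞]
  [55, ∞, -∞, -∞]
  [31, 87, ∞, -∞]
  [80, 97, 77, ∞]
D(1):
  [∞, 97, 39, -∞]
  [55, ∞, 39, -∞]
  [31, 87, ∞, -∞]
  [80, 97, 77, ∞]
D(2):
  [∞, 97, 39, -∞]
  [55, ∞, 39, -∞]
  [55, 87, ∞, -∞]
  [80, 97, 77, ∞]
D(3):
  [∞, 97, 39, -∞]
  [55, ∞, 39, -∞]
  [55, 87, ∞, -∞]
  [80, 97, 77, ∞]
D(4):
  [∞, 97, 39, -∞]
  [55, ∞, 39, -∞]
  [55, 87, ∞, -∞]
  [80, 97, 77, ∞]
Answer: G*[3][1] = 97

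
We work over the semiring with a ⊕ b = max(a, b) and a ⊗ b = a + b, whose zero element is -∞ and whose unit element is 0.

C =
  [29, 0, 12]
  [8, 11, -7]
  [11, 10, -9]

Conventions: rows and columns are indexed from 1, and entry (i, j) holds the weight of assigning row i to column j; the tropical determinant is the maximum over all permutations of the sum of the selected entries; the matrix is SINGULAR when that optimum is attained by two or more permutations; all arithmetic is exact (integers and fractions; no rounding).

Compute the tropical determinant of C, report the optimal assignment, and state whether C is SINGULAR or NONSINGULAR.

σ = (1, 2, 3): 29 + 11 + (-9) = 31
σ = (1, 3, 2): 29 + (-7) + 10 = 32
σ = (2, 1, 3): 0 + 8 + (-9) = -1
σ = (2, 3, 1): 0 + (-7) + 11 = 4
σ = (3, 1, 2): 12 + 8 + 10 = 30
σ = (3, 2, 1): 12 + 11 + 11 = 34
Optimal value attained by: σ = (3, 2, 1).
Answer: det⊕(C) = 34; verdict: NONSINGULAR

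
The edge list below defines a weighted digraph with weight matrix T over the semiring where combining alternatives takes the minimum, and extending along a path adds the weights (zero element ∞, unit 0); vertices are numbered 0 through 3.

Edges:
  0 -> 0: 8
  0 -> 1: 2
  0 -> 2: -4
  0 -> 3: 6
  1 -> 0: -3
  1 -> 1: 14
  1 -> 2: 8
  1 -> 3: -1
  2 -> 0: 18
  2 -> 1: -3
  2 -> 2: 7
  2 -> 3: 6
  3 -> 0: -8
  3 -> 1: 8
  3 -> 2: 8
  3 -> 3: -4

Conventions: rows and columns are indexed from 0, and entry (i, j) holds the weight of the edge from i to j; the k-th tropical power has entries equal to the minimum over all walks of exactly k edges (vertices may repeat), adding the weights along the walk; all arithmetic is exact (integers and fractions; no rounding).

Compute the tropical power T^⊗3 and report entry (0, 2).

T^⊗2:
  [-2, -7, 3, 1]
  [-9, -1, -7, -5]
  [-6, 4, 5, -4]
  [-12, -6, -12, -8]
T^⊗3:
  [-10, 0, -6, -8]
  [-13, -10, -13, -9]
  [-12, -4, -10, -8]
  [-16, -15, -16, -12]
Key observation: the optimum is the walk 0->3->0->2, with weight 6 + (-8) + (-4) = -6.
Optimal value attained by: walk 0->3->0->2.
Answer: (T^⊗3)[0][2] = -6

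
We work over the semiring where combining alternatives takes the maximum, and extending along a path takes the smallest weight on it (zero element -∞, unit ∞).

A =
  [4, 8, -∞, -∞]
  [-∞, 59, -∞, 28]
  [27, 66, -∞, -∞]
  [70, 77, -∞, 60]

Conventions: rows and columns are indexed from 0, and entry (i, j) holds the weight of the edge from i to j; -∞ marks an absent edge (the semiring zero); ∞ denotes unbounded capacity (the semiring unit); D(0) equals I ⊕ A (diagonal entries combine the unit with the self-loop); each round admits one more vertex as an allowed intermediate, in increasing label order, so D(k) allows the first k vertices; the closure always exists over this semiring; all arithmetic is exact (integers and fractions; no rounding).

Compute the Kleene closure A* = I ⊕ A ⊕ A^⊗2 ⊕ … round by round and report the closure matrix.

D(0):
  [∞, 8, -∞, -∞]
  [-∞, ∞, -∞, 28]
  [27, 66, ∞, -∞]
  [70, 77, -∞, ∞]
D(1):
  [∞, 8, -∞, -∞]
  [-∞, ∞, -∞, 28]
  [27, 66, ∞, -∞]
  [70, 77, -∞, ∞]
D(2):
  [∞, 8, -∞, 8]
  [-∞, ∞, -∞, 28]
  [27, 66, ∞, 28]
  [70, 77, -∞, ∞]
D(3):
  [∞, 8, -∞, 8]
  [-∞, ∞, -∞, 28]
  [27, 66, ∞, 28]
  [70, 77, -∞, ∞]
D(4):
  [∞, 8, -∞, 8]
  [28, ∞, -∞, 28]
  [28, 66, ∞, 28]
  [70, 77, -∞, ∞]
Answer: A* = [[∞, 8, -∞, 8], [28, ∞, -∞, 28], [28, 66, ∞, 28], [70, 77, -∞, ∞]]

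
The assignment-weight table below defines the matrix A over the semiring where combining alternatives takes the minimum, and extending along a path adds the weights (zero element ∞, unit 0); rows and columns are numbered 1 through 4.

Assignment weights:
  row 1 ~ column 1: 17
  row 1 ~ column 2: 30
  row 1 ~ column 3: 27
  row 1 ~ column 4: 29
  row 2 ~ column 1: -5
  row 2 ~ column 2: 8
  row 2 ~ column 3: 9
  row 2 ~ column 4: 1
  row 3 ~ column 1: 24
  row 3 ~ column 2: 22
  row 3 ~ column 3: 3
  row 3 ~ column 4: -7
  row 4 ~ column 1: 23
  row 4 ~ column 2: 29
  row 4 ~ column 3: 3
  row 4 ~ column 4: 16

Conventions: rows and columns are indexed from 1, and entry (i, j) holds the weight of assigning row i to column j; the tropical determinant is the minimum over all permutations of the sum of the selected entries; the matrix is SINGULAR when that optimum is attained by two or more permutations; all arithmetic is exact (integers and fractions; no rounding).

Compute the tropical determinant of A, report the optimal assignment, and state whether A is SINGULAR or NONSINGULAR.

σ = (1, 2, 3, 4): 17 + 8 + 3 + 16 = 44
σ = (1, 2, 4, 3): 17 + 8 + (-7) + 3 = 21
σ = (1, 3, 2, 4): 17 + 9 + 22 + 16 = 64
σ = (1, 3, 4, 2): 17 + 9 + (-7) + 29 = 48
σ = (1, 4, 2, 3): 17 + 1 + 22 + 3 = 43
σ = (1, 4, 3, 2): 17 + 1 + 3 + 29 = 50
σ = (2, 1, 3, 4): 30 + (-5) + 3 + 16 = 44
σ = (2, 1, 4, 3): 30 + (-5) + (-7) + 3 = 21
σ = (2, 3, 1, 4): 30 + 9 + 24 + 16 = 79
σ = (2, 3, 4, 1): 30 + 9 + (-7) + 23 = 55
σ = (2, 4, 1, 3): 30 + 1 + 24 + 3 = 58
σ = (2, 4, 3, 1): 30 + 1 + 3 + 23 = 57
σ = (3, 1, 2, 4): 27 + (-5) + 22 + 16 = 60
σ = (3, 1, 4, 2): 27 + (-5) + (-7) + 29 = 44
σ = (3, 2, 1, 4): 27 + 8 + 24 + 16 = 75
σ = (3, 2, 4, 1): 27 + 8 + (-7) + 23 = 51
σ = (3, 4, 1, 2): 27 + 1 + 24 + 29 = 81
σ = (3, 4, 2, 1): 27 + 1 + 22 + 23 = 73
σ = (4, 1, 2, 3): 29 + (-5) + 22 + 3 = 49
σ = (4, 1, 3, 2): 29 + (-5) + 3 + 29 = 56
σ = (4, 2, 1, 3): 29 + 8 + 24 + 3 = 64
σ = (4, 2, 3, 1): 29 + 8 + 3 + 23 = 63
σ = (4, 3, 1, 2): 29 + 9 + 24 + 29 = 91
σ = (4, 3, 2, 1): 29 + 9 + 22 + 23 = 83
Optimal value attained by: σ = (1, 2, 4, 3).
Answer: det⊕(A) = 21; verdict: SINGULAR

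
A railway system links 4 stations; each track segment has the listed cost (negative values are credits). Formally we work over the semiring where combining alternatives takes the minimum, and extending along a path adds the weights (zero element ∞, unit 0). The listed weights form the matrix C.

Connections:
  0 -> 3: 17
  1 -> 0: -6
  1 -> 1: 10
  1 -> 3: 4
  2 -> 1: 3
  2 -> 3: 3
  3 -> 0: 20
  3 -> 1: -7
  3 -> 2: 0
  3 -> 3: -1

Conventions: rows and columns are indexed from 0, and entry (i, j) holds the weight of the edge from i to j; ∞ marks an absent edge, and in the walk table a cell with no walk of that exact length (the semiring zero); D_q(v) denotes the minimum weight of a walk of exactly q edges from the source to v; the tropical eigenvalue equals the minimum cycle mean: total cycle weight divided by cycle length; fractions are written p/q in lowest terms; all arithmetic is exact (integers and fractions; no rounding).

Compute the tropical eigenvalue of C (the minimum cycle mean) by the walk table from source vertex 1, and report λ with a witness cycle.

q=0: [∞, 0, ∞, ∞]
q=1: [-6, 10, ∞, 4]
q=2: [4, -3, 4, 3]
q=3: [-9, -4, 3, 1]
q=4: [-10, -6, 1, 0]
Optimal cycle mean attained by: cycle 1->3->1, total 4 + (-7), length 2.
Answer: λ = -3/2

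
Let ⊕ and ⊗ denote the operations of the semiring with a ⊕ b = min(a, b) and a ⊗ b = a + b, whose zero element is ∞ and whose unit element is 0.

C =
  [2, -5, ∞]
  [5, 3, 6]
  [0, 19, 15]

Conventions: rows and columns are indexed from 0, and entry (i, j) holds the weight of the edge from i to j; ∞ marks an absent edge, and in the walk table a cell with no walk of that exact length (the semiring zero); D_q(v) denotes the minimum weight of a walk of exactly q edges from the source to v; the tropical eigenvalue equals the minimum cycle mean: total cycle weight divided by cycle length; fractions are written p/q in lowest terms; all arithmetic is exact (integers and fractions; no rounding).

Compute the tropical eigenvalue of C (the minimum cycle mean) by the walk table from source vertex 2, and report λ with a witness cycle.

q=0: [∞, ∞, 0]
q=1: [0, 19, 15]
q=2: [2, -5, 25]
q=3: [0, -3, 1]
Optimal cycle mean attained by: cycle 0->1->0, total (-5) + 5, length 2.
Answer: λ = 0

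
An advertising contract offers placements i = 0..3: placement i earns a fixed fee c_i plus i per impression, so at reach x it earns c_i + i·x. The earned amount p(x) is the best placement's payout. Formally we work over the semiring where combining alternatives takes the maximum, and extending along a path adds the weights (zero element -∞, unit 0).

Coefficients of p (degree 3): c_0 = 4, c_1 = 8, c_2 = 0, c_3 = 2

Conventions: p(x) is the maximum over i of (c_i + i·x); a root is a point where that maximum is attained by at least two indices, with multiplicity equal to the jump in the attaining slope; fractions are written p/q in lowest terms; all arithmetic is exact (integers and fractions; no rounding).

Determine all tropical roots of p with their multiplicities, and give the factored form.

hull edge (i=0, c=4) to (i=1, c=8): slope 4, span 1
hull edge (i=1, c=8) to (i=3, c=2): slope -3, span 2
Factored form: p(x) = 2 ⊗ (x ⊕ (-4)) ⊗ (x ⊕ 3) ⊗ (x ⊕ 3)
Answer: roots = -4 (mult 1), 3 (mult 2)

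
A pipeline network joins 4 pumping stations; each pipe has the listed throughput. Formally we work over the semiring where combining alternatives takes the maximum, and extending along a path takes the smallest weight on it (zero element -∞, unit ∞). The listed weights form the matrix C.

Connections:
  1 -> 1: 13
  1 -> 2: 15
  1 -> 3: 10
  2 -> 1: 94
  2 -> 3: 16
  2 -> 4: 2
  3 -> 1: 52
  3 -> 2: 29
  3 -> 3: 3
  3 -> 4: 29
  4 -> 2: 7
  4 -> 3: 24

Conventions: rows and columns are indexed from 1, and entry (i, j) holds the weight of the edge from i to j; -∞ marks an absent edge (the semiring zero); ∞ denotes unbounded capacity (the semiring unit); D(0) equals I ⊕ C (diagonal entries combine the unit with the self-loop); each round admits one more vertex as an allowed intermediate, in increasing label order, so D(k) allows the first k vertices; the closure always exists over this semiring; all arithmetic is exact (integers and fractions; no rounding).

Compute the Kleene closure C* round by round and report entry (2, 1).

D(0):
  [∞, 15, 10, -∞]
  [94, ∞, 16, 2]
  [52, 29, ∞, 29]
  [-∞, 7, 24, ∞]
D(1):
  [∞, 15, 10, -∞]
  [94, ∞, 16, 2]
  [52, 29, ∞, 29]
  [-∞, 7, 24, ∞]
D(2):
  [∞, 15, 15, 2]
  [94, ∞, 16, 2]
  [52, 29, ∞, 29]
  [7, 7, 24, ∞]
D(3):
  [∞, 15, 15, 15]
  [94, ∞, 16, 16]
  [52, 29, ∞, 29]
  [24, 24, 24, ∞]
D(4):
  [∞, 15, 15, 15]
  [94, ∞, 16, 16]
  [52, 29, ∞, 29]
  [24, 24, 24, ∞]
Answer: C*[2][1] = 94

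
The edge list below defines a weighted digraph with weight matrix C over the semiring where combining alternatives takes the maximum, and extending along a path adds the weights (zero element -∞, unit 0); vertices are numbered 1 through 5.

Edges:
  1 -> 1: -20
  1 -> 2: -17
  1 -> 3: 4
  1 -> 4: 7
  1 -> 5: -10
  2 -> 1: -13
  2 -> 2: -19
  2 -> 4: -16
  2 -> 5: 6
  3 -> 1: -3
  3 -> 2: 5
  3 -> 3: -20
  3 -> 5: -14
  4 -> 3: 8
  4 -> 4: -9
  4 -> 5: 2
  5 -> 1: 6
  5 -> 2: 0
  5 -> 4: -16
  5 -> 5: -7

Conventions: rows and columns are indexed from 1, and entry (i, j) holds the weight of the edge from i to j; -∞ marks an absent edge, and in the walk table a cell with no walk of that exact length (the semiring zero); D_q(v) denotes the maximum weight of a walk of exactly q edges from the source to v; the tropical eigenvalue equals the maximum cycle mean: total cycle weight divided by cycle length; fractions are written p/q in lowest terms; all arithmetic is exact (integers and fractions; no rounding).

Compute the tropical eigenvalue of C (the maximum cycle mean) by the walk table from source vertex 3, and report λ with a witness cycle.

q=0: [-∞, -∞, 0, -∞, -∞]
q=1: [-3, 5, -20, -∞, -14]
q=2: [-8, -14, 1, 4, 11]
q=3: [17, 11, 12, -1, 6]
q=4: [12, 17, 21, 24, 17]
q=5: [23, 26, 32, 19, 26]
Optimal cycle mean attained by: cycle 1->4->3->2->5->1, total 7 + 8 + 5 + 6 + 6, length 5.
Answer: λ = 32/5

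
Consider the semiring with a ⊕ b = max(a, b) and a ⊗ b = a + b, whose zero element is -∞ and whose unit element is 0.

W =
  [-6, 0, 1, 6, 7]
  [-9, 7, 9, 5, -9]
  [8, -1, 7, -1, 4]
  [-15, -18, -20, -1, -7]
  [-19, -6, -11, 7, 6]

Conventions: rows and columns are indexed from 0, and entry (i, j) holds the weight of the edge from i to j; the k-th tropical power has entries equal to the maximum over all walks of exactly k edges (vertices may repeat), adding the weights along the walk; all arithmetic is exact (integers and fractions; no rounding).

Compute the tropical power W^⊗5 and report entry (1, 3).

W^⊗2:
  [9, 7, 9, 14, 13]
  [17, 14, 16, 12, 13]
  [15, 8, 14, 14, 15]
  [-12, -11, -9, 0, -1]
  [-3, 1, 3, 13, 12]
W^⊗3:
  [17, 14, 16, 20, 19]
  [24, 21, 23, 23, 24]
  [22, 15, 21, 22, 22]
  [-1, -4, -2, 6, 5]
  [11, 8, 10, 19, 18]
W^⊗4:
  [24, 21, 23, 26, 25]
  [31, 28, 30, 31, 31]
  [29, 22, 28, 29, 29]
  [6, 3, 5, 12, 11]
  [18, 15, 17, 25, 24]
W^⊗5:
  [31, 28, 30, 32, 31]
  [38, 35, 37, 38, 38]
  [36, 29, 35, 36, 36]
  [13, 10, 12, 18, 17]
  [25, 22, 24, 31, 30]
Key observation: the optimum is the walk 1->1->2->0->4->3, with weight 7 + 9 + 8 + 7 + 7 = 38.
Optimal value attained by: walk 1->1->2->0->4->3.
Answer: (W^⊗5)[1][3] = 38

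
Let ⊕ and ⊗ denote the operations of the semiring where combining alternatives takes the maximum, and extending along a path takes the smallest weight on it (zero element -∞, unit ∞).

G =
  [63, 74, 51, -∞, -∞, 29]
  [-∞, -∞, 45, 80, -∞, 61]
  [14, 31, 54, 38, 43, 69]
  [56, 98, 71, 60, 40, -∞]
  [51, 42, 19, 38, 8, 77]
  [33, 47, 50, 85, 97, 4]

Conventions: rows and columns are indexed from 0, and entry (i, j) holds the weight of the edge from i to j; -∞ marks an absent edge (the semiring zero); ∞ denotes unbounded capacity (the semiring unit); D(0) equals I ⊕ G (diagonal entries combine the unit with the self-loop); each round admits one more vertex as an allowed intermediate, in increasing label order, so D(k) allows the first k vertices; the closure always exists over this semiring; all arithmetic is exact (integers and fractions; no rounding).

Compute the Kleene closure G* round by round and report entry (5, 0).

D(0):
  [∞, 74, 51, -∞, -∞, 29]
  [-∞, ∞, 45, 80, -∞, 61]
  [14, 31, ∞, 38, 43, 69]
  [56, 98, 71, ∞, 40, -∞]
  [51, 42, 19, 38, ∞, 77]
  [33, 47, 50, 85, 97, ∞]
D(1):
  [∞, 74, 51, -∞, -∞, 29]
  [-∞, ∞, 45, 80, -∞, 61]
  [14, 31, ∞, 38, 43, 69]
  [56, 98, 71, ∞, 40, 29]
  [51, 51, 51, 38, ∞, 77]
  [33, 47, 50, 85, 97, ∞]
D(2):
  [∞, 74, 51, 74, -∞, 61]
  [-∞, ∞, 45, 80, -∞, 61]
  [14, 31, ∞, 38, 43, 69]
  [56, 98, 71, ∞, 40, 61]
  [51, 51, 51, 51, ∞, 77]
  [33, 47, 50, 85, 97, ∞]
D(3):
  [∞, 74, 51, 74, 43, 61]
  [14, ∞, 45, 80, 43, 61]
  [14, 31, ∞, 38, 43, 69]
  [56, 98, 71, ∞, 43, 69]
  [51, 51, 51, 51, ∞, 77]
  [33, 47, 50, 85, 97, ∞]
D(4):
  [∞, 74, 71, 74, 43, 69]
  [56, ∞, 71, 80, 43, 69]
  [38, 38, ∞, 38, 43, 69]
  [56, 98, 71, ∞, 43, 69]
  [51, 51, 51, 51, ∞, 77]
  [56, 85, 71, 85, 97, ∞]
D(5):
  [∞, 74, 71, 74, 43, 69]
  [56, ∞, 71, 80, 43, 69]
  [43, 43, ∞, 43, 43, 69]
  [56, 98, 71, ∞, 43, 69]
  [51, 51, 51, 51, ∞, 77]
  [56, 85, 71, 85, 97, ∞]
D(6):
  [∞, 74, 71, 74, 69, 69]
  [56, ∞, 71, 80, 69, 69]
  [56, 69, ∞, 69, 69, 69]
  [56, 98, 71, ∞, 69, 69]
  [56, 77, 71, 77, ∞, 77]
  [56, 85, 71, 85, 97, ∞]
Answer: G*[5][0] = 56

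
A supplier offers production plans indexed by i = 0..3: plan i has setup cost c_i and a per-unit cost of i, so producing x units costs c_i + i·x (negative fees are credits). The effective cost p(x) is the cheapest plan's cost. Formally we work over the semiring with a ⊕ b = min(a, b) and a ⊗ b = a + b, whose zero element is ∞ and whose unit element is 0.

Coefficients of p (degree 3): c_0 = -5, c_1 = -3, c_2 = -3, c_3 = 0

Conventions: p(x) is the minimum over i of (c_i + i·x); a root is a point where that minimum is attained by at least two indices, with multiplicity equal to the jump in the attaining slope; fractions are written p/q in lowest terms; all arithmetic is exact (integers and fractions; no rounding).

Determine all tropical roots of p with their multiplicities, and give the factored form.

hull edge (i=0, c=-5) to (i=2, c=-3): slope 1, span 2
hull edge (i=2, c=-3) to (i=3, c=0): slope 3, span 1
Factored form: p(x) = 0 ⊗ (x ⊕ (-3)) ⊗ (x ⊕ (-1)) ⊗ (x ⊕ (-1))
Answer: roots = -3 (mult 1), -1 (mult 2)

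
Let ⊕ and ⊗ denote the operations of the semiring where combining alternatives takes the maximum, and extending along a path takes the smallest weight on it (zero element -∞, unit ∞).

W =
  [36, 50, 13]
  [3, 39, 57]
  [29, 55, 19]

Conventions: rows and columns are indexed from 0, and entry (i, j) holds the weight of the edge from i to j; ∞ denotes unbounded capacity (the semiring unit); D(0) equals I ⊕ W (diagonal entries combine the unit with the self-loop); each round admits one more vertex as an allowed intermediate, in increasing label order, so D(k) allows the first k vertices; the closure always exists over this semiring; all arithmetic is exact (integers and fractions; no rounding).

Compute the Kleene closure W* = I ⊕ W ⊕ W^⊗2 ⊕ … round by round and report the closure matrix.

D(0):
  [∞, 50, 13]
  [3, ∞, 57]
  [29, 55, ∞]
D(1):
  [∞, 50, 13]
  [3, ∞, 57]
  [29, 55, ∞]
D(2):
  [∞, 50, 50]
  [3, ∞, 57]
  [29, 55, ∞]
D(3):
  [∞, 50, 50]
  [29, ∞, 57]
  [29, 55, ∞]
Answer: W* = [[∞, 50, 50], [29, ∞, 57], [29, 55, ∞]]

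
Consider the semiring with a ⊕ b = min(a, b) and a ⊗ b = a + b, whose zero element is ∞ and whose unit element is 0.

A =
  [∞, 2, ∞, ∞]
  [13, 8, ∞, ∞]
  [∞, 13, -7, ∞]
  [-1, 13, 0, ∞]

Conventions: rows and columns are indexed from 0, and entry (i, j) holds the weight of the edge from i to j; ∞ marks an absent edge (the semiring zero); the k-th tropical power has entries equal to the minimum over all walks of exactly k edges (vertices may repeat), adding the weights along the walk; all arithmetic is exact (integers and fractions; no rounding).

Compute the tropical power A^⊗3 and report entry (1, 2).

A^⊗2:
  [15, 10, ∞, ∞]
  [21, 15, ∞, ∞]
  [26, 6, -14, ∞]
  [26, 1, -7, ∞]
A^⊗3:
  [23, 17, ∞, ∞]
  [28, 23, ∞, ∞]
  [19, -1, -21, ∞]
  [14, 6, -14, ∞]
Key observation: no walk of exactly 3 edges connects these vertices, so the entry is the semiring zero.
Answer: (A^⊗3)[1][2] = ∞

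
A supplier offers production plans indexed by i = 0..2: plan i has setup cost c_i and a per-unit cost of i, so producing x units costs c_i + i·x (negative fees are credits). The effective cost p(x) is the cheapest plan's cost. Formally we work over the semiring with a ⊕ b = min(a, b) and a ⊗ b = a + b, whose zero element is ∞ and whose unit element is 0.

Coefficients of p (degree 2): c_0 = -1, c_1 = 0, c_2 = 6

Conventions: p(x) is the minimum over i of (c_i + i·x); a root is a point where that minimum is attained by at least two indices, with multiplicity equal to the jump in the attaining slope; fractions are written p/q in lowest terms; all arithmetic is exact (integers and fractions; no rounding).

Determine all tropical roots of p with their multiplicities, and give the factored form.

hull edge (i=0, c=-1) to (i=1, c=0): slope 1, span 1
hull edge (i=1, c=0) to (i=2, c=6): slope 6, span 1
Factored form: p(x) = 6 ⊗ (x ⊕ (-6)) ⊗ (x ⊕ (-1))
Answer: roots = -6 (mult 1), -1 (mult 1)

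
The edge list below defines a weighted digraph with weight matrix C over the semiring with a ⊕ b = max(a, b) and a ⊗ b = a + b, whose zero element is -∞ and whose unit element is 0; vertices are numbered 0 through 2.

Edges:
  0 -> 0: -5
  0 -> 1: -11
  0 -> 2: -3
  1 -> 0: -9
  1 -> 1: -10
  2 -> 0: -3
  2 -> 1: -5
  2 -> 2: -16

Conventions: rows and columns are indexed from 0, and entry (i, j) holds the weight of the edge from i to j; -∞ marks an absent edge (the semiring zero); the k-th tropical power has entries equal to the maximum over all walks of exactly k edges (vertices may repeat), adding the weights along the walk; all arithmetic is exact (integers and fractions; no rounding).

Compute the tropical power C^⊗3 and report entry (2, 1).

C^⊗2:
  [-6, -8, -8]
  [-14, -20, -12]
  [-8, -14, -6]
C^⊗3:
  [-11, -13, -9]
  [-15, -17, -17]
  [-9, -11, -11]
Key observation: the optimum is the walk 2->0->2->1, with weight (-3) + (-3) + (-5) = -11.
Optimal value attained by: walk 2->0->2->1.
Answer: (C^⊗3)[2][1] = -11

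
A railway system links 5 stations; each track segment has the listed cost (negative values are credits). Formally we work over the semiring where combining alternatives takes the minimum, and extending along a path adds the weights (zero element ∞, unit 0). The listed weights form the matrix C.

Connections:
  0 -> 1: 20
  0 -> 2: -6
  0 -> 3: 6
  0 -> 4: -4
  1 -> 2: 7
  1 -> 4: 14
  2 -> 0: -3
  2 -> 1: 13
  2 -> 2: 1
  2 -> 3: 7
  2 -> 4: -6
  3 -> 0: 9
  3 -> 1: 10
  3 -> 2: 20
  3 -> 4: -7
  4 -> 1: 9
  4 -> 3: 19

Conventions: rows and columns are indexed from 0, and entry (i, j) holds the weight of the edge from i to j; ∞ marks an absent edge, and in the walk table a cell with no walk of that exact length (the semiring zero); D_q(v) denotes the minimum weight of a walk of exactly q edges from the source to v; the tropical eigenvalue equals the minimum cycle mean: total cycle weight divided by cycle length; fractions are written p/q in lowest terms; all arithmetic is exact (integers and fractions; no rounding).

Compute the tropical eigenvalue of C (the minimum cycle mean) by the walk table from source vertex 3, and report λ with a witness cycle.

q=0: [∞, ∞, ∞, 0, ∞]
q=1: [9, 10, 20, ∞, -7]
q=2: [17, 2, 3, 12, 5]
q=3: [0, 14, 4, 10, -3]
q=4: [1, 6, -6, 6, -4]
q=5: [-9, 5, -5, 1, -12]
Optimal cycle mean attained by: cycle 0->2->0, total (-6) + (-3), length 2.
Answer: λ = -9/2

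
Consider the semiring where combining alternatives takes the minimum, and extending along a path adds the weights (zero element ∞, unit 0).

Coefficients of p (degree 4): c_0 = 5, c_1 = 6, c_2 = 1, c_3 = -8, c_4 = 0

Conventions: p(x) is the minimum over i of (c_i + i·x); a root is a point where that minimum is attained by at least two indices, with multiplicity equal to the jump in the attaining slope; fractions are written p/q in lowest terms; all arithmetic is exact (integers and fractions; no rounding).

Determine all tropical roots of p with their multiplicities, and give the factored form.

hull edge (i=0, c=5) to (i=3, c=-8): slope -13/3, span 3
hull edge (i=3, c=-8) to (i=4, c=0): slope 8, span 1
Factored form: p(x) = 0 ⊗ (x ⊕ (-8)) ⊗ (x ⊕ 13/3) ⊗ (x ⊕ 13/3) ⊗ (x ⊕ 13/3)
Answer: roots = -8 (mult 1), 13/3 (mult 3)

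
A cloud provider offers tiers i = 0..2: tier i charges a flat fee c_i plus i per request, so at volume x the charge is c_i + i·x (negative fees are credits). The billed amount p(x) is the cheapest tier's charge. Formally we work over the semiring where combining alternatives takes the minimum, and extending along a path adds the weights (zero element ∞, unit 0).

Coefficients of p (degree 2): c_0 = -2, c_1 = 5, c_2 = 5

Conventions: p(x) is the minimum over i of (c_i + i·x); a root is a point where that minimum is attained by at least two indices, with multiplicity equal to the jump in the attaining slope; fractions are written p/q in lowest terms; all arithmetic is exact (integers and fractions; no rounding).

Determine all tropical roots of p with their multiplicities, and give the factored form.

hull edge (i=0, c=-2) to (i=2, c=5): slope 7/2, span 2
Factored form: p(x) = 5 ⊗ (x ⊕ (-7/2)) ⊗ (x ⊕ (-7/2))
Answer: roots = -7/2 (mult 2)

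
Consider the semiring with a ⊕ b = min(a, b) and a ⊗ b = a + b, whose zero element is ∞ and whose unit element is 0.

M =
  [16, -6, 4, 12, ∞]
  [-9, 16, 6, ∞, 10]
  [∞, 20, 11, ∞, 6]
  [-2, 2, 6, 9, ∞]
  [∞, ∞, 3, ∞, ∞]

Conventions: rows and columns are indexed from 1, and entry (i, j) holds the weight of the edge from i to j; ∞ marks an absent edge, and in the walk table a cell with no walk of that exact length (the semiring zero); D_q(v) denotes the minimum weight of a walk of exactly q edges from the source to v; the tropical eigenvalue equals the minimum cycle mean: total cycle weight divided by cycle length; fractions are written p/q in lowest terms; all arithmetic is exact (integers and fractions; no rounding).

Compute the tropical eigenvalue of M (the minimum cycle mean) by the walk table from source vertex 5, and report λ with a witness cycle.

q=0: [∞, ∞, ∞, ∞, 0]
q=1: [∞, ∞, 3, ∞, ∞]
q=2: [∞, 23, 14, ∞, 9]
q=3: [14, 34, 12, ∞, 20]
q=4: [25, 8, 18, 26, 18]
q=5: [-1, 19, 14, 35, 18]
Optimal cycle mean attained by: cycle 1->2->1, total (-6) + (-9), length 2.
Answer: λ = -15/2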